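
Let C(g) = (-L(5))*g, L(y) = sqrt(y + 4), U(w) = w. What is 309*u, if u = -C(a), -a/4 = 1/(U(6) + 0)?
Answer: -618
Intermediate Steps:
L(y) = sqrt(4 + y)
a = -2/3 (a = -4/(6 + 0) = -4/6 = -4*1/6 = -2/3 ≈ -0.66667)
C(g) = -3*g (C(g) = (-sqrt(4 + 5))*g = (-sqrt(9))*g = (-1*3)*g = -3*g)
u = -2 (u = -(-3)*(-2)/3 = -1*2 = -2)
309*u = 309*(-2) = -618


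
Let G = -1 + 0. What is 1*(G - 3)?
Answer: -4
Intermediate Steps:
G = -1
1*(G - 3) = 1*(-1 - 3) = 1*(-4) = -4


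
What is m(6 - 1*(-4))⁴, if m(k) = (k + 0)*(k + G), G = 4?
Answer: 384160000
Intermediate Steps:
m(k) = k*(4 + k) (m(k) = (k + 0)*(k + 4) = k*(4 + k))
m(6 - 1*(-4))⁴ = ((6 - 1*(-4))*(4 + (6 - 1*(-4))))⁴ = ((6 + 4)*(4 + (6 + 4)))⁴ = (10*(4 + 10))⁴ = (10*14)⁴ = 140⁴ = 384160000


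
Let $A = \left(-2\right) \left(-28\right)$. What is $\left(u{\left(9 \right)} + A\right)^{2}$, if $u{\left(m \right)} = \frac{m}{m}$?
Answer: $3249$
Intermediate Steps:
$A = 56$
$u{\left(m \right)} = 1$
$\left(u{\left(9 \right)} + A\right)^{2} = \left(1 + 56\right)^{2} = 57^{2} = 3249$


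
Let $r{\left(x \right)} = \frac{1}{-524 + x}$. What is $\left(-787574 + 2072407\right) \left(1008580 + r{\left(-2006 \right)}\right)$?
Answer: $\frac{298047079325397}{230} \approx 1.2959 \cdot 10^{12}$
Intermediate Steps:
$\left(-787574 + 2072407\right) \left(1008580 + r{\left(-2006 \right)}\right) = \left(-787574 + 2072407\right) \left(1008580 + \frac{1}{-524 - 2006}\right) = 1284833 \left(1008580 + \frac{1}{-2530}\right) = 1284833 \left(1008580 - \frac{1}{2530}\right) = 1284833 \cdot \frac{2551707399}{2530} = \frac{298047079325397}{230}$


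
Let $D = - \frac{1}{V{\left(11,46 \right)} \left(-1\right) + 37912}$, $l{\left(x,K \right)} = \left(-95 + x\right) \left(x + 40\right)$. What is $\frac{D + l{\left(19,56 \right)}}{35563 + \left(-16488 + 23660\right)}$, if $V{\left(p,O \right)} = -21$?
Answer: $- \frac{56697191}{540355585} \approx -0.10493$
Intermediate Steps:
$l{\left(x,K \right)} = \left(-95 + x\right) \left(40 + x\right)$
$D = - \frac{1}{37933}$ ($D = - \frac{1}{\left(-21\right) \left(-1\right) + 37912} = - \frac{1}{21 + 37912} = - \frac{1}{37933} \approx -2.6362 \cdot 10^{-5}$)
$\frac{D + l{\left(19,56 \right)}}{35563 + \left(-16488 + 23660\right)} = \frac{- \frac{1}{37933} - \left(4845 - 361\right)}{35563 + \left(-16488 + 23660\right)} = \frac{- \frac{1}{37933} - 4484}{35563 + 7172} = \frac{- \frac{1}{37933} - 4484}{42735} = \left(- \frac{170091573}{37933}\right) \frac{1}{42735} = - \frac{56697191}{540355585}$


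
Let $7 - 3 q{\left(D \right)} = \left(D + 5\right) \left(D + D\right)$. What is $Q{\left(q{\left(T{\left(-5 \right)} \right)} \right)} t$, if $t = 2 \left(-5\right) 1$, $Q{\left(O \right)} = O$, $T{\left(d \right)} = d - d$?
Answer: $- \frac{70}{3} \approx -23.333$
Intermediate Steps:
$T{\left(d \right)} = 0$
$q{\left(D \right)} = \frac{7}{3} - \frac{2 D \left(5 + D\right)}{3}$ ($q{\left(D \right)} = \frac{7}{3} - \frac{\left(D + 5\right) \left(D + D\right)}{3} = \frac{7}{3} - \frac{\left(5 + D\right) 2 D}{3} = \frac{7}{3} - \frac{2 D \left(5 + D\right)}{3}$)
$t = -10$ ($t = \left(-10\right) 1 = -10$)
$Q{\left(q{\left(T{\left(-5 \right)} \right)} \right)} t = \left(\frac{7}{3} - 0 - \frac{2 \cdot 0^{2}}{3}\right) \left(-10\right) = \left(\frac{7}{3} + 0 - 0\right) \left(-10\right) = \left(\frac{7}{3} + 0 + 0\right) \left(-10\right) = \frac{7}{3} \left(-10\right) = - \frac{70}{3}$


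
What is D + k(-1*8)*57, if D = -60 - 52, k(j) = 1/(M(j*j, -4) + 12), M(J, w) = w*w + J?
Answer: -10247/92 ≈ -111.38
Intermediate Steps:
M(J, w) = J + w**2 (M(J, w) = w**2 + J = J + w**2)
k(j) = 1/(28 + j**2) (k(j) = 1/((j*j + (-4)**2) + 12) = 1/((j**2 + 16) + 12) = 1/((16 + j**2) + 12) = 1/(28 + j**2))
D = -112
D + k(-1*8)*57 = -112 + 57/(28 + (-1*8)**2) = -112 + 57/(28 + (-8)**2) = -112 + 57/(28 + 64) = -112 + 57/92 = -10247/92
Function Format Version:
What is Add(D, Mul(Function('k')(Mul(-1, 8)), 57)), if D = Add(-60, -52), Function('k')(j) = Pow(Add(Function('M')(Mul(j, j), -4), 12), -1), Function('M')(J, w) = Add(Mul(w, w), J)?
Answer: Rational(-10247, 92) ≈ -111.38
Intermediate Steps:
Function('M')(J, w) = Add(J, Pow(w, 2)) (Function('M')(J, w) = Add(Pow(w, 2), J) = Add(J, Pow(w, 2)))
Function('k')(j) = Pow(Add(28, Pow(j, 2)), -1) (Function('k')(j) = Pow(Add(Add(Mul(j, j), Pow(-4, 2)), 12), -1) = Pow(Add(Add(Pow(j, 2), 16), 12), -1) = Pow(Add(Add(16, Pow(j, 2)), 12), -1) = Pow(Add(28, Pow(j, 2)), -1))
D = -112
Add(D, Mul(Function('k')(Mul(-1, 8)), 57)) = Add(-112, Mul(Pow(Add(28, Pow(Mul(-1, 8), 2)), -1), 57)) = Add(-112, Mul(Pow(Add(28, Pow(-8, 2)), -1), 57)) = Add(-112, Mul(Pow(Add(28, 64), -1), 57)) = Add(-112, Mul(Pow(92, -1), 57)) = Add(-112, Mul(Rational(1, 92), 57)) = Add(-112, Rational(57, 92)) = Rational(-10247, 92)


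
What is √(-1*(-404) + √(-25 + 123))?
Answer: √(404 + 7*√2) ≈ 20.345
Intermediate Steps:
√(-1*(-404) + √(-25 + 123)) = √(404 + √98) = √(404 + 7*√2)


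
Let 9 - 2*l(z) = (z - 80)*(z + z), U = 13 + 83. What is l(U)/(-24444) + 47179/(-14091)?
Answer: -155523/47336 ≈ -3.2855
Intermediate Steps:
U = 96
l(z) = 9/2 - z*(-80 + z) (l(z) = 9/2 - (z - 80)*(z + z)/2 = 9/2 - (-80 + z)*2*z/2 = 9/2 - z*(-80 + z))
l(U)/(-24444) + 47179/(-14091) = (9/2 - 1*96**2 + 80*96)/(-24444) + 47179/(-14091) = (9/2 - 1*9216 + 7680)*(-1/24444) + 47179*(-1/14091) = (9/2 - 9216 + 7680)*(-1/24444) - 4289/1281 = -3063/2*(-1/24444) - 4289/1281 = 1021/16296 - 4289/1281 = -155523/47336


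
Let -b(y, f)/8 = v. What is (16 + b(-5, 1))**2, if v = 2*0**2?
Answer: 256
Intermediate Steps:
v = 0 (v = 2*0 = 0)
b(y, f) = 0 (b(y, f) = -8*0 = 0)
(16 + b(-5, 1))**2 = (16 + 0)**2 = 16**2 = 256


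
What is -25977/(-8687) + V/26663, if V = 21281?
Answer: 9642778/2545291 ≈ 3.7885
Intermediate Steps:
-25977/(-8687) + V/26663 = -25977/(-8687) + 21281/26663 = -25977*(-1/8687) + 21281*(1/26663) = 3711/1241 + 1637/2051 = 9642778/2545291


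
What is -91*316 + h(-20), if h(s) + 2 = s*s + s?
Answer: -28378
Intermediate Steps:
h(s) = -2 + s + s² (h(s) = -2 + (s*s + s) = -2 + (s² + s) = -2 + (s + s²) = -2 + s + s²)
-91*316 + h(-20) = -91*316 + (-2 - 20 + (-20)²) = -28756 + (-2 - 20 + 400) = -28756 + 378 = -28378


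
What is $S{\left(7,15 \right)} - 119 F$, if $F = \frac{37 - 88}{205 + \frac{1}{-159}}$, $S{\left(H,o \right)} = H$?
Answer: $\frac{1193129}{32594} \approx 36.606$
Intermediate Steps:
$F = - \frac{8109}{32594}$ ($F = - \frac{51}{205 - \frac{1}{159}} = - \frac{51}{\frac{32594}{159}} = \left(-51\right) \frac{159}{32594} = - \frac{8109}{32594} \approx -0.24879$)
$S{\left(7,15 \right)} - 119 F = 7 - - \frac{964971}{32594} = 7 + \frac{964971}{32594} = \frac{1193129}{32594}$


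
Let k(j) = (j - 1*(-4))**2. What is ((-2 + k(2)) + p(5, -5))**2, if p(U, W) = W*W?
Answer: 3481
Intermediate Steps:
k(j) = (4 + j)**2 (k(j) = (j + 4)**2 = (4 + j)**2)
p(U, W) = W**2
((-2 + k(2)) + p(5, -5))**2 = ((-2 + (4 + 2)**2) + (-5)**2)**2 = ((-2 + 6**2) + 25)**2 = ((-2 + 36) + 25)**2 = (34 + 25)**2 = 59**2 = 3481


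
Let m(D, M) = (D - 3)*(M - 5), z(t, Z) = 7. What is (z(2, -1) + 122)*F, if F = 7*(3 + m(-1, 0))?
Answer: 20769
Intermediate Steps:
m(D, M) = (-5 + M)*(-3 + D) (m(D, M) = (-3 + D)*(-5 + M) = (-5 + M)*(-3 + D))
F = 161 (F = 7*(3 + (15 - 5*(-1) - 3*0 - 1*0)) = 7*(3 + (15 + 5 + 0 + 0)) = 7*(3 + 20) = 7*23 = 161)
(z(2, -1) + 122)*F = (7 + 122)*161 = 129*161 = 20769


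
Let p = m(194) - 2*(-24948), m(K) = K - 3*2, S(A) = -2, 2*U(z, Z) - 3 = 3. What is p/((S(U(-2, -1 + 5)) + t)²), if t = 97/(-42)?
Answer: 88348176/32761 ≈ 2696.8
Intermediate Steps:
U(z, Z) = 3 (U(z, Z) = 3/2 + (½)*3 = 3/2 + 3/2 = 3)
m(K) = -6 + K (m(K) = K - 6 = -6 + K)
t = -97/42 (t = 97*(-1/42) = -97/42 ≈ -2.3095)
p = 50084 (p = (-6 + 194) - 2*(-24948) = 188 - 1*(-49896) = 188 + 49896 = 50084)
p/((S(U(-2, -1 + 5)) + t)²) = 50084/((-2 - 97/42)²) = 50084/((-181/42)²) = 50084/(32761/1764) = 50084*(1764/32761) = 88348176/32761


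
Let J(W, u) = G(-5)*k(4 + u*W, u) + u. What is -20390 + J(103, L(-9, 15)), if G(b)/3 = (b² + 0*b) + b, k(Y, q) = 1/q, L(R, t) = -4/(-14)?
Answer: -141258/7 ≈ -20180.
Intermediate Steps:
L(R, t) = 2/7 (L(R, t) = -4*(-1/14) = 2/7)
G(b) = 3*b + 3*b² (G(b) = 3*((b² + 0*b) + b) = 3*((b² + 0) + b) = 3*(b² + b) = 3*(b + b²) = 3*b + 3*b²)
J(W, u) = u + 60/u (J(W, u) = (3*(-5)*(1 - 5))/u + u = (3*(-5)*(-4))/u + u = 60/u + u = u + 60/u)
-20390 + J(103, L(-9, 15)) = -20390 + (2/7 + 60/(2/7)) = -20390 + (2/7 + 60*(7/2)) = -20390 + (2/7 + 210) = -20390 + 1472/7 = -141258/7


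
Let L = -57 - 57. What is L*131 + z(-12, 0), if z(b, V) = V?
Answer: -14934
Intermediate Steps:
L = -114
L*131 + z(-12, 0) = -114*131 + 0 = -14934 + 0 = -14934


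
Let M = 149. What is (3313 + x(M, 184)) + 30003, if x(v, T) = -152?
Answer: 33164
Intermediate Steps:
(3313 + x(M, 184)) + 30003 = (3313 - 152) + 30003 = 3161 + 30003 = 33164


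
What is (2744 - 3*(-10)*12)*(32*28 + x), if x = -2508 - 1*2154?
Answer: -11689664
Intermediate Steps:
x = -4662 (x = -2508 - 2154 = -4662)
(2744 - 3*(-10)*12)*(32*28 + x) = (2744 - 3*(-10)*12)*(32*28 - 4662) = (2744 + 30*12)*(896 - 4662) = (2744 + 360)*(-3766) = 3104*(-3766) = -11689664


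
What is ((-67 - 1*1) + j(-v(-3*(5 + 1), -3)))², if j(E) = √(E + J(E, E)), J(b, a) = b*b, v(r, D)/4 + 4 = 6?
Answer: 4680 - 272*√14 ≈ 3662.3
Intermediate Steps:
v(r, D) = 8 (v(r, D) = -16 + 4*6 = -16 + 24 = 8)
J(b, a) = b²
j(E) = √(E + E²)
((-67 - 1*1) + j(-v(-3*(5 + 1), -3)))² = ((-67 - 1*1) + √((-1*8)*(1 - 1*8)))² = ((-67 - 1) + √(-8*(1 - 8)))² = (-68 + √(-8*(-7)))² = (-68 + √56)² = (-68 + 2*√14)²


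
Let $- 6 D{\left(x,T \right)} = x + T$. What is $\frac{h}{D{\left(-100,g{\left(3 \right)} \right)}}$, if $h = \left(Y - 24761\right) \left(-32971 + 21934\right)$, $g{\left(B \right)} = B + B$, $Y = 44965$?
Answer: $- \frac{668974644}{47} \approx -1.4234 \cdot 10^{7}$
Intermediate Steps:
$g{\left(B \right)} = 2 B$
$D{\left(x,T \right)} = - \frac{T}{6} - \frac{x}{6}$ ($D{\left(x,T \right)} = - \frac{x + T}{6} = - \frac{T + x}{6} = - \frac{T}{6} - \frac{x}{6}$)
$h = -222991548$ ($h = \left(44965 - 24761\right) \left(-32971 + 21934\right) = 20204 \left(-11037\right) = -222991548$)
$\frac{h}{D{\left(-100,g{\left(3 \right)} \right)}} = - \frac{222991548}{- \frac{2 \cdot 3}{6} - - \frac{50}{3}} = - \frac{222991548}{\left(- \frac{1}{6}\right) 6 + \frac{50}{3}} = - \frac{222991548}{-1 + \frac{50}{3}} = - \frac{222991548}{\frac{47}{3}} = \left(-222991548\right) \frac{3}{47} = - \frac{668974644}{47}$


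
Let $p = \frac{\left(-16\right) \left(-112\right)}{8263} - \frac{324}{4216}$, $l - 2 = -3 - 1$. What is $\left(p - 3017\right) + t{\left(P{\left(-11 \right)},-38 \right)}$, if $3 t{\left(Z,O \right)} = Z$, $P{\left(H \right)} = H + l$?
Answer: $- \frac{78936548533}{26127606} \approx -3021.2$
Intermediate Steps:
$l = -2$ ($l = 2 - 4 = -2$)
$P{\left(H \right)} = -2 + H$ ($P{\left(H \right)} = H - 2 = -2 + H$)
$t{\left(Z,O \right)} = \frac{Z}{3}$
$p = \frac{1219465}{8709202}$ ($p = 1792 \cdot \frac{1}{8263} - \frac{81}{1054} = \frac{1792}{8263} - \frac{81}{1054} = \frac{1219465}{8709202} \approx 0.14002$)
$\left(p - 3017\right) + t{\left(P{\left(-11 \right)},-38 \right)} = \left(\frac{1219465}{8709202} - 3017\right) + \frac{-2 - 11}{3} = - \frac{26274442969}{8709202} + \frac{1}{3} \left(-13\right) = - \frac{26274442969}{8709202} - \frac{13}{3} = - \frac{78936548533}{26127606}$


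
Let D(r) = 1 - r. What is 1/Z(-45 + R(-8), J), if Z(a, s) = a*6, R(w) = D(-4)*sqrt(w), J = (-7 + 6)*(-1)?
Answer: -3/890 - I*sqrt(2)/1335 ≈ -0.0033708 - 0.0010593*I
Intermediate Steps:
J = 1 (J = -1*(-1) = 1)
R(w) = 5*sqrt(w) (R(w) = (1 - 1*(-4))*sqrt(w) = (1 + 4)*sqrt(w) = 5*sqrt(w))
Z(a, s) = 6*a
1/Z(-45 + R(-8), J) = 1/(6*(-45 + 5*sqrt(-8))) = 1/(6*(-45 + 5*(2*I*sqrt(2)))) = 1/(6*(-45 + 10*I*sqrt(2))) = 1/(-270 + 60*I*sqrt(2))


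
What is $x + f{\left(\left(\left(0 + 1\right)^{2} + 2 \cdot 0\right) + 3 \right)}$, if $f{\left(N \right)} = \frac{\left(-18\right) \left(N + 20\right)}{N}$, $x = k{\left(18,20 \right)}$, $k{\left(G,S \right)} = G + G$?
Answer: $-72$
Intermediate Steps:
$k{\left(G,S \right)} = 2 G$
$x = 36$ ($x = 2 \cdot 18 = 36$)
$f{\left(N \right)} = \frac{-360 - 18 N}{N}$ ($f{\left(N \right)} = \frac{\left(-18\right) \left(20 + N\right)}{N} = \frac{-360 - 18 N}{N}$)
$x + f{\left(\left(\left(0 + 1\right)^{2} + 2 \cdot 0\right) + 3 \right)} = 36 - \left(18 + \frac{360}{\left(\left(0 + 1\right)^{2} + 2 \cdot 0\right) + 3}\right) = 36 - \left(18 + \frac{360}{\left(1^{2} + 0\right) + 3}\right) = 36 - \left(18 + \frac{360}{\left(1 + 0\right) + 3}\right) = 36 - \left(18 + \frac{360}{1 + 3}\right) = 36 - \left(18 + \frac{360}{4}\right) = 36 - 108 = -72$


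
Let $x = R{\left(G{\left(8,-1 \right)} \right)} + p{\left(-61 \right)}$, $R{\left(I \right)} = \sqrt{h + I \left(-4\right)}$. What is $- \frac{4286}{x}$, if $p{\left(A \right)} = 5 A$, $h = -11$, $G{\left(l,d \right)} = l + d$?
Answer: $\frac{653615}{46532} + \frac{2143 i \sqrt{39}}{46532} \approx 14.047 + 0.28761 i$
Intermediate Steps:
$G{\left(l,d \right)} = d + l$
$R{\left(I \right)} = \sqrt{-11 - 4 I}$ ($R{\left(I \right)} = \sqrt{-11 + I \left(-4\right)} = \sqrt{-11 - 4 I}$)
$x = -305 + i \sqrt{39}$ ($x = \sqrt{-11 - 4 \left(-1 + 8\right)} + 5 \left(-61\right) = \sqrt{-11 - 28} - 305 = \sqrt{-39} - 305 = i \sqrt{39} - 305 = -305 + i \sqrt{39} \approx -305.0 + 6.245 i$)
$- \frac{4286}{x} = - \frac{4286}{-305 + i \sqrt{39}}$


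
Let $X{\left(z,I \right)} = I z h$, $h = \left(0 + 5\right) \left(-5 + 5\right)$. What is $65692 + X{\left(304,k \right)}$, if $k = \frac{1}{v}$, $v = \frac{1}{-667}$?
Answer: $65692$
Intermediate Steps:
$v = - \frac{1}{667} \approx -0.0014993$
$h = 0$ ($h = 5 \cdot 0 = 0$)
$k = -667$ ($k = \frac{1}{- \frac{1}{667}} = -667$)
$X{\left(z,I \right)} = 0$ ($X{\left(z,I \right)} = I z 0 = 0$)
$65692 + X{\left(304,k \right)} = 65692 + 0 = 65692$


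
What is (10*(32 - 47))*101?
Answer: -15150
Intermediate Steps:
(10*(32 - 47))*101 = (10*(-15))*101 = -150*101 = -15150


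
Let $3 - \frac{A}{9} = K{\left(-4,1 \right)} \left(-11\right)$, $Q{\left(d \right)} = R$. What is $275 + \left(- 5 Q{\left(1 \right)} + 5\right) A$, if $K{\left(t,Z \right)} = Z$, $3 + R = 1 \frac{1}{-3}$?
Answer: $3005$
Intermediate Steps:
$R = - \frac{10}{3}$ ($R = -3 + 1 \frac{1}{-3} = -3 + 1 \left(- \frac{1}{3}\right) = -3 - \frac{1}{3} = - \frac{10}{3} \approx -3.3333$)
$Q{\left(d \right)} = - \frac{10}{3}$
$A = 126$ ($A = 27 - 9 \cdot 1 \left(-11\right) = 27 - -99 = 27 + 99 = 126$)
$275 + \left(- 5 Q{\left(1 \right)} + 5\right) A = 275 + \left(\left(-5\right) \left(- \frac{10}{3}\right) + 5\right) 126 = 275 + \left(\frac{50}{3} + 5\right) 126 = 275 + \frac{65}{3} \cdot 126 = 275 + 2730 = 3005$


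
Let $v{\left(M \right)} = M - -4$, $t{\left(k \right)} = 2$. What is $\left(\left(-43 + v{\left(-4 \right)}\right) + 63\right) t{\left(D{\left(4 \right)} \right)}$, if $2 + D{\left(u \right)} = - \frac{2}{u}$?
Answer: $40$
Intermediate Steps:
$D{\left(u \right)} = -2 - \frac{2}{u}$
$v{\left(M \right)} = 4 + M$ ($v{\left(M \right)} = M + 4 = 4 + M$)
$\left(\left(-43 + v{\left(-4 \right)}\right) + 63\right) t{\left(D{\left(4 \right)} \right)} = \left(\left(-43 + \left(4 - 4\right)\right) + 63\right) 2 = \left(\left(-43 + 0\right) + 63\right) 2 = \left(-43 + 63\right) 2 = 20 \cdot 2 = 40$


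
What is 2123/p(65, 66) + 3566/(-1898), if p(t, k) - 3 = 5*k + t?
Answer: 1305093/377702 ≈ 3.4554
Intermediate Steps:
p(t, k) = 3 + t + 5*k (p(t, k) = 3 + (5*k + t) = 3 + (t + 5*k) = 3 + t + 5*k)
2123/p(65, 66) + 3566/(-1898) = 2123/(3 + 65 + 5*66) + 3566/(-1898) = 2123/(3 + 65 + 330) + 3566*(-1/1898) = 2123/398 - 1783/949 = 1305093/377702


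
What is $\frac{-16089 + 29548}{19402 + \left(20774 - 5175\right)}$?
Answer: $\frac{13459}{35001} \approx 0.38453$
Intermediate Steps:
$\frac{-16089 + 29548}{19402 + \left(20774 - 5175\right)} = \frac{13459}{19402 + 15599} = \frac{13459}{35001}$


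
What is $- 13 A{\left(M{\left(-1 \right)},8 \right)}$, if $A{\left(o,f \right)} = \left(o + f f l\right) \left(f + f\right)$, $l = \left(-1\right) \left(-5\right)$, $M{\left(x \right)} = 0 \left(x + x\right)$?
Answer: $-66560$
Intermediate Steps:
$M{\left(x \right)} = 0$ ($M{\left(x \right)} = 0 \cdot 2 x = 0$)
$l = 5$
$A{\left(o,f \right)} = 2 f \left(o + 5 f^{2}\right)$ ($A{\left(o,f \right)} = \left(o + f f 5\right) \left(f + f\right) = \left(o + f^{2} \cdot 5\right) 2 f = \left(o + 5 f^{2}\right) 2 f = 2 f \left(o + 5 f^{2}\right)$)
$- 13 A{\left(M{\left(-1 \right)},8 \right)} = - 13 \cdot 2 \cdot 8 \left(0 + 5 \cdot 8^{2}\right) = - 13 \cdot 2 \cdot 8 \left(0 + 5 \cdot 64\right) = - 13 \cdot 2 \cdot 8 \left(0 + 320\right) = - 13 \cdot 2 \cdot 8 \cdot 320 = \left(-13\right) 5120 = -66560$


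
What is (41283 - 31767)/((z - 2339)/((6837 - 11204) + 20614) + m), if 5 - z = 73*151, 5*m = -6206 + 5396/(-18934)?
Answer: -1463659281084/191044622779 ≈ -7.6613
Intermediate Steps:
m = -11750980/9467 (m = (-6206 + 5396/(-18934))/5 = (-6206 + 5396*(-1/18934))/5 = (-6206 - 2698/9467)/5 = (⅕)*(-58754900/9467) = -11750980/9467 ≈ -1241.3)
z = -11018 (z = 5 - 73*151 = 5 - 1*11023 = 5 - 11023 = -11018)
(41283 - 31767)/((z - 2339)/((6837 - 11204) + 20614) + m) = (41283 - 31767)/((-11018 - 2339)/((6837 - 11204) + 20614) - 11750980/9467) = 9516/(-13357/(-4367 + 20614) - 11750980/9467) = 9516/(-13357/16247 - 11750980/9467) = 9516/(-191044622779/153810349) = 9516*(-153810349/191044622779) = -1463659281084/191044622779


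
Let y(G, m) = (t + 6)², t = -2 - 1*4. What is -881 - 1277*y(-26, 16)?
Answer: -881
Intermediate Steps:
t = -6 (t = -2 - 4 = -6)
y(G, m) = 0 (y(G, m) = (-6 + 6)² = 0² = 0)
-881 - 1277*y(-26, 16) = -881 - 1277*0 = -881 + 0 = -881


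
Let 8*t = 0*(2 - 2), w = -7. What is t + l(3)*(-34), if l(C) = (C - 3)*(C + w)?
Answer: 0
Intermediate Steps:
t = 0 (t = (0*(2 - 2))/8 = (0*0)/8 = (⅛)*0 = 0)
l(C) = (-7 + C)*(-3 + C) (l(C) = (C - 3)*(C - 7) = (-3 + C)*(-7 + C) = (-7 + C)*(-3 + C))
t + l(3)*(-34) = 0 + (21 + 3² - 10*3)*(-34) = 0 + (21 + 9 - 30)*(-34) = 0 + 0*(-34) = 0 + 0 = 0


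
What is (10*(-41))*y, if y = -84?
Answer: 34440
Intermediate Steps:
(10*(-41))*y = (10*(-41))*(-84) = -410*(-84) = 34440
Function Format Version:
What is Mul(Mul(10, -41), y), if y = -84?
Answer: 34440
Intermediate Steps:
Mul(Mul(10, -41), y) = Mul(Mul(10, -41), -84) = Mul(-410, -84) = 34440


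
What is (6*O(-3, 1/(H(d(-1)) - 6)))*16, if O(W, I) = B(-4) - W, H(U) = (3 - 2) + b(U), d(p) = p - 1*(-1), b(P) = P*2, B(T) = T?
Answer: -96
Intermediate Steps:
b(P) = 2*P
d(p) = 1 + p (d(p) = p + 1 = 1 + p)
H(U) = 1 + 2*U (H(U) = (3 - 2) + 2*U = 1 + 2*U)
O(W, I) = -4 - W
(6*O(-3, 1/(H(d(-1)) - 6)))*16 = (6*(-4 - 1*(-3)))*16 = (6*(-4 + 3))*16 = (6*(-1))*16 = -6*16 = -96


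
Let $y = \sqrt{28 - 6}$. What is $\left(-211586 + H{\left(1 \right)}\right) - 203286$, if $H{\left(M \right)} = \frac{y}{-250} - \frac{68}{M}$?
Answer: $-414940 - \frac{\sqrt{22}}{250} \approx -4.1494 \cdot 10^{5}$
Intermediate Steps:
$y = \sqrt{22} \approx 4.6904$
$H{\left(M \right)} = - \frac{68}{M} - \frac{\sqrt{22}}{250}$ ($H{\left(M \right)} = \frac{\sqrt{22}}{-250} - \frac{68}{M} = \sqrt{22} \left(- \frac{1}{250}\right) - \frac{68}{M} = - \frac{\sqrt{22}}{250} - \frac{68}{M} = - \frac{68}{M} - \frac{\sqrt{22}}{250}$)
$\left(-211586 + H{\left(1 \right)}\right) - 203286 = \left(-211586 - \left(68 + \frac{\sqrt{22}}{250}\right)\right) - 203286 = \left(-211654 - \frac{\sqrt{22}}{250}\right) - 203286 = -414940 - \frac{\sqrt{22}}{250}$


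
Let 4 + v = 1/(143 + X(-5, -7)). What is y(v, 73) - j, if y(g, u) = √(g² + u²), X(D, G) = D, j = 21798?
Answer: -21798 + √101789077/138 ≈ -21725.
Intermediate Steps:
v = -551/138 (v = -4 + 1/(143 - 5) = -4 + 1/138 = -551/138 ≈ -3.9928)
y(v, 73) - j = √((-551/138)² + 73²) - 1*21798 = √(303601/19044 + 5329) - 21798 = √(101789077/19044) - 21798 = √101789077/138 - 21798 = -21798 + √101789077/138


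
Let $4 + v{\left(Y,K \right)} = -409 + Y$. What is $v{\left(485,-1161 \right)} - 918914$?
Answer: $-918842$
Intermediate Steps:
$v{\left(Y,K \right)} = -413 + Y$ ($v{\left(Y,K \right)} = -4 + \left(-409 + Y\right) = -413 + Y$)
$v{\left(485,-1161 \right)} - 918914 = \left(-413 + 485\right) - 918914 = 72 - 918914 = -918842$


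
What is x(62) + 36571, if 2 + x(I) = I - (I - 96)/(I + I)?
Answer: 2271139/62 ≈ 36631.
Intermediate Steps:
x(I) = -2 + I - (-96 + I)/(2*I) (x(I) = -2 + (I - (I - 96)/(I + I)) = -2 + (I - (-96 + I)/(2*I)) = -2 + I - (-96 + I)/(2*I))
x(62) + 36571 = (-5/2 + 62 + 48/62) + 36571 = (-5/2 + 62 + 48*(1/62)) + 36571 = (-5/2 + 62 + 24/31) + 36571 = 3737/62 + 36571 = 2271139/62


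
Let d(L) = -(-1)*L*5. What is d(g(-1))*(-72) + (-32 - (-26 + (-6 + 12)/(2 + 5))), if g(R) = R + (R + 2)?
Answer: -48/7 ≈ -6.8571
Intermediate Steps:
g(R) = 2 + 2*R (g(R) = R + (2 + R) = 2 + 2*R)
d(L) = 5*L (d(L) = L*5 = 5*L)
d(g(-1))*(-72) + (-32 - (-26 + (-6 + 12)/(2 + 5))) = (5*(2 + 2*(-1)))*(-72) + (-32 - (-26 + (-6 + 12)/(2 + 5))) = (5*(2 - 2))*(-72) + (-32 - (-26 + 6/7)) = (5*0)*(-72) + (-32 - (-26 + 6*(1/7))) = 0*(-72) + (-32 - (-26 + 6/7)) = 0 + (-32 - 1*(-176/7)) = 0 + (-32 + 176/7) = 0 - 48/7 = -48/7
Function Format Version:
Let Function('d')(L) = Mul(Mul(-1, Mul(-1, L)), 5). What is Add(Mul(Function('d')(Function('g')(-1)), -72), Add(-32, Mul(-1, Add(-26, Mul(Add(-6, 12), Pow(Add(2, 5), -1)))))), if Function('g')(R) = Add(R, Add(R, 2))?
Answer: Rational(-48, 7) ≈ -6.8571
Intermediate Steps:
Function('g')(R) = Add(2, Mul(2, R)) (Function('g')(R) = Add(R, Add(2, R)) = Add(2, Mul(2, R)))
Function('d')(L) = Mul(5, L) (Function('d')(L) = Mul(L, 5) = Mul(5, L))
Add(Mul(Function('d')(Function('g')(-1)), -72), Add(-32, Mul(-1, Add(-26, Mul(Add(-6, 12), Pow(Add(2, 5), -1)))))) = Add(Mul(Mul(5, Add(2, Mul(2, -1))), -72), Add(-32, Mul(-1, Add(-26, Mul(Add(-6, 12), Pow(Add(2, 5), -1)))))) = Add(Mul(Mul(5, Add(2, -2)), -72), Add(-32, Mul(-1, Add(-26, Mul(6, Pow(7, -1)))))) = Add(Mul(Mul(5, 0), -72), Add(-32, Mul(-1, Add(-26, Mul(6, Rational(1, 7)))))) = Add(Mul(0, -72), Add(-32, Mul(-1, Add(-26, Rational(6, 7))))) = Add(0, Add(-32, Mul(-1, Rational(-176, 7)))) = Add(0, Add(-32, Rational(176, 7))) = Add(0, Rational(-48, 7)) = Rational(-48, 7)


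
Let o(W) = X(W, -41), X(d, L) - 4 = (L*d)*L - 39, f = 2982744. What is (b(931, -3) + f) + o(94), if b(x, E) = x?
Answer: 3141654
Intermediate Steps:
X(d, L) = -35 + d*L**2 (X(d, L) = 4 + ((L*d)*L - 39) = 4 + (d*L**2 - 39) = 4 + (-39 + d*L**2) = -35 + d*L**2)
o(W) = -35 + 1681*W (o(W) = -35 + W*(-41)**2 = -35 + W*1681 = -35 + 1681*W)
(b(931, -3) + f) + o(94) = (931 + 2982744) + (-35 + 1681*94) = 2983675 + (-35 + 158014) = 2983675 + 157979 = 3141654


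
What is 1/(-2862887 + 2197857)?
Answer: -1/665030 ≈ -1.5037e-6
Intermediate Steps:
1/(-2862887 + 2197857) = 1/(-665030) = -1/665030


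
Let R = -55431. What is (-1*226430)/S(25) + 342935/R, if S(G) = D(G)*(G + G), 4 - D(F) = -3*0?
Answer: -1261982833/1108620 ≈ -1138.3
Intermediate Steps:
D(F) = 4 (D(F) = 4 - (-3)*0 = 4 - 1*0 = 4 + 0 = 4)
S(G) = 8*G (S(G) = 4*(G + G) = 4*(2*G) = 8*G)
(-1*226430)/S(25) + 342935/R = (-1*226430)/((8*25)) + 342935/(-55431) = -226430/200 + 342935*(-1/55431) = -226430*1/200 - 342935/55431 = -22643/20 - 342935/55431 = -1261982833/1108620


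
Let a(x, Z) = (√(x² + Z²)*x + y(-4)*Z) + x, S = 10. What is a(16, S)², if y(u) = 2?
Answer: 92432 + 2304*√89 ≈ 1.1417e+5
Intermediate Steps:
a(x, Z) = x + 2*Z + x*√(Z² + x²) (a(x, Z) = (√(x² + Z²)*x + 2*Z) + x = (√(Z² + x²)*x + 2*Z) + x = (x*√(Z² + x²) + 2*Z) + x = (2*Z + x*√(Z² + x²)) + x = x + 2*Z + x*√(Z² + x²))
a(16, S)² = (16 + 2*10 + 16*√(10² + 16²))² = (16 + 20 + 16*√(100 + 256))² = (16 + 20 + 16*√356)² = (16 + 20 + 16*(2*√89))² = (16 + 20 + 32*√89)² = (36 + 32*√89)²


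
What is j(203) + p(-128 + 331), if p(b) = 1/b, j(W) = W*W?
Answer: 8365428/203 ≈ 41209.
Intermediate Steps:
j(W) = W**2
j(203) + p(-128 + 331) = 203**2 + 1/(-128 + 331) = 41209 + 1/203 = 8365428/203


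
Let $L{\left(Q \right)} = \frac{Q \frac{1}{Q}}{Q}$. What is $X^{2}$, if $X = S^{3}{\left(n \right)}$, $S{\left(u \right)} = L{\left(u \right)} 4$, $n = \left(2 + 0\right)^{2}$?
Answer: $1$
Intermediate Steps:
$n = 4$ ($n = 2^{2} = 4$)
$L{\left(Q \right)} = \frac{1}{Q}$ ($L{\left(Q \right)} = 1 \frac{1}{Q} = \frac{1}{Q}$)
$S{\left(u \right)} = \frac{4}{u}$ ($S{\left(u \right)} = \frac{1}{u} 4 = \frac{4}{u}$)
$X = 1$ ($X = \left(\frac{4}{4}\right)^{3} = \left(4 \cdot \frac{1}{4}\right)^{3} = 1^{3} = 1$)
$X^{2} = 1^{2} = 1$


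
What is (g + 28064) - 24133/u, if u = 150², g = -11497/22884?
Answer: 602044250747/21453750 ≈ 28062.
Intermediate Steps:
g = -11497/22884 (g = -11497*1/22884 = -11497/22884 ≈ -0.50240)
u = 22500
(g + 28064) - 24133/u = (-11497/22884 + 28064) - 24133/22500 = 642205079/22884 - 24133*1/22500 = 642205079/22884 - 24133/22500 = 602044250747/21453750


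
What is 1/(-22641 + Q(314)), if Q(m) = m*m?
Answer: 1/75955 ≈ 1.3166e-5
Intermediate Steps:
Q(m) = m²
1/(-22641 + Q(314)) = 1/(-22641 + 314²) = 1/(-22641 + 98596) = 1/75955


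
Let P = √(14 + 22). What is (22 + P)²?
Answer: 784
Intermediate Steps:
P = 6 (P = √36 = 6)
(22 + P)² = (22 + 6)² = 28² = 784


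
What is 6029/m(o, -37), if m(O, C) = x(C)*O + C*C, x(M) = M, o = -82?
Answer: 6029/4403 ≈ 1.3693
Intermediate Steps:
m(O, C) = C**2 + C*O (m(O, C) = C*O + C*C = C*O + C**2 = C**2 + C*O)
6029/m(o, -37) = 6029/((-37*(-37 - 82))) = 6029/((-37*(-119))) = 6029/4403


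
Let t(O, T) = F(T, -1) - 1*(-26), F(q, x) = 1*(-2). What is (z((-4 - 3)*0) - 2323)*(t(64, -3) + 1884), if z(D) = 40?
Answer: -4355964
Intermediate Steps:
F(q, x) = -2
t(O, T) = 24 (t(O, T) = -2 - 1*(-26) = -2 + 26 = 24)
(z((-4 - 3)*0) - 2323)*(t(64, -3) + 1884) = (40 - 2323)*(24 + 1884) = -2283*1908 = -4355964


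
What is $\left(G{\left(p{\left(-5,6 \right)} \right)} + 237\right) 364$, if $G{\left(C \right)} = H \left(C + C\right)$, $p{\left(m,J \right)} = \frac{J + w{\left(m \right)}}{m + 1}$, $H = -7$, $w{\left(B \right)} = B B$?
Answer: $125762$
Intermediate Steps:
$w{\left(B \right)} = B^{2}$
$p{\left(m,J \right)} = \frac{J + m^{2}}{1 + m}$ ($p{\left(m,J \right)} = \frac{J + m^{2}}{m + 1} = \frac{J + m^{2}}{1 + m}$)
$G{\left(C \right)} = - 14 C$ ($G{\left(C \right)} = - 7 \left(C + C\right) = - 7 \cdot 2 C = - 14 C$)
$\left(G{\left(p{\left(-5,6 \right)} \right)} + 237\right) 364 = \left(- 14 \frac{6 + \left(-5\right)^{2}}{1 - 5} + 237\right) 364 = \left(- 14 \frac{6 + 25}{-4} + 237\right) 364 = \left(- 14 \left(\left(- \frac{1}{4}\right) 31\right) + 237\right) 364 = \left(\left(-14\right) \left(- \frac{31}{4}\right) + 237\right) 364 = \left(\frac{217}{2} + 237\right) 364 = \frac{691}{2} \cdot 364 = 125762$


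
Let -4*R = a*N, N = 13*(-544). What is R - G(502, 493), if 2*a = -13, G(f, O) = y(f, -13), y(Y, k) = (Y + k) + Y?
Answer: -12483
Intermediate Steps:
y(Y, k) = k + 2*Y
G(f, O) = -13 + 2*f
a = -13/2 (a = (1/2)*(-13) = -13/2 ≈ -6.5000)
N = -7072
R = -11492 (R = -(-13)*(-7072)/8 = -1/4*45968 = -11492)
R - G(502, 493) = -11492 - (-13 + 2*502) = -11492 - (-13 + 1004) = -11492 - 1*991 = -11492 - 991 = -12483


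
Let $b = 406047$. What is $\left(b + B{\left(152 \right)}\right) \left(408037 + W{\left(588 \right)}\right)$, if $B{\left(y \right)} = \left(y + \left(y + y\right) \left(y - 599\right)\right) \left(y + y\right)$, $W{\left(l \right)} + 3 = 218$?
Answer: $-16680236515644$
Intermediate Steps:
$W{\left(l \right)} = 215$ ($W{\left(l \right)} = -3 + 218 = 215$)
$B{\left(y \right)} = 2 y \left(y + 2 y \left(-599 + y\right)\right)$ ($B{\left(y \right)} = \left(y + 2 y \left(-599 + y\right)\right) 2 y = 2 y \left(y + 2 y \left(-599 + y\right)\right)$)
$\left(b + B{\left(152 \right)}\right) \left(408037 + W{\left(588 \right)}\right) = \left(406047 + 152^{2} \left(-2394 + 4 \cdot 152\right)\right) \left(408037 + 215\right) = \left(406047 + 23104 \left(-2394 + 608\right)\right) 408252 = \left(406047 + 23104 \left(-1786\right)\right) 408252 = \left(406047 - 41263744\right) 408252 = \left(-40857697\right) 408252 = -16680236515644$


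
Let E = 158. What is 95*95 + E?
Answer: 9183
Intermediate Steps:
95*95 + E = 95*95 + 158 = 9025 + 158 = 9183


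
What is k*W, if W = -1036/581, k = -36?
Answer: 5328/83 ≈ 64.193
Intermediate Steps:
W = -148/83 (W = -1036*1/581 = -148/83 ≈ -1.7831)
k*W = -36*(-148/83) = 5328/83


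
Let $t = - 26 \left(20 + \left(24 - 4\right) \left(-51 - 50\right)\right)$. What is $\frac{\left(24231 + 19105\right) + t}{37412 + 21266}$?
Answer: $\frac{47668}{29339} \approx 1.6247$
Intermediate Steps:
$t = 52000$ ($t = - 26 \left(20 + 20 \left(-101\right)\right) = - 26 \left(20 - 2020\right) = \left(-26\right) \left(-2000\right) = 52000$)
$\frac{\left(24231 + 19105\right) + t}{37412 + 21266} = \frac{\left(24231 + 19105\right) + 52000}{37412 + 21266} = \frac{43336 + 52000}{58678} = 95336 \cdot \frac{1}{58678} = \frac{47668}{29339}$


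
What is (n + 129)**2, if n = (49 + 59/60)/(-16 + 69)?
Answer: 170749941961/10112400 ≈ 16885.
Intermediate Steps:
n = 2999/3180 (n = (49 + 59*(1/60))/53 = (49 + 59/60)*(1/53) = (2999/60)*(1/53) = 2999/3180 ≈ 0.94308)
(n + 129)**2 = (2999/3180 + 129)**2 = (413219/3180)**2 = 170749941961/10112400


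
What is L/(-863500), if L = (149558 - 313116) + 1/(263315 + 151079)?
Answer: 67777453851/357829219000 ≈ 0.18941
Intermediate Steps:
L = -67777453851/414394 (L = -163558 + 1/414394 = -67777453851/414394 ≈ -1.6356e+5)
L/(-863500) = -67777453851/414394/(-863500) = -67777453851/414394*(-1/863500) = 67777453851/357829219000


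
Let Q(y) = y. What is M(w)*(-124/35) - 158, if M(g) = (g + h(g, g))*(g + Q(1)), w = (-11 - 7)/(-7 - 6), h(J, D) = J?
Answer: -1072954/5915 ≈ -181.40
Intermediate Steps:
w = 18/13 (w = -18/(-13) = -18*(-1/13) = 18/13 ≈ 1.3846)
M(g) = 2*g*(1 + g) (M(g) = (g + g)*(g + 1) = (2*g)*(1 + g) = 2*g*(1 + g))
M(w)*(-124/35) - 158 = (2*(18/13)*(1 + 18/13))*(-124/35) - 158 = (2*(18/13)*(31/13))*(-124*1/35) - 158 = (1116/169)*(-124/35) - 158 = -138384/5915 - 158 = -1072954/5915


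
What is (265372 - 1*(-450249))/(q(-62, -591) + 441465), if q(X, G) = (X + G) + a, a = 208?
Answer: 715621/441020 ≈ 1.6227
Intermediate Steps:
q(X, G) = 208 + G + X (q(X, G) = (X + G) + 208 = (G + X) + 208 = 208 + G + X)
(265372 - 1*(-450249))/(q(-62, -591) + 441465) = (265372 - 1*(-450249))/((208 - 591 - 62) + 441465) = (265372 + 450249)/(-445 + 441465) = 715621/441020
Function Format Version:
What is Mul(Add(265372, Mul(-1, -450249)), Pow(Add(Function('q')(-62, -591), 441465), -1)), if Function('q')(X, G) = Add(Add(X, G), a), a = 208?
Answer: Rational(715621, 441020) ≈ 1.6227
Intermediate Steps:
Function('q')(X, G) = Add(208, G, X) (Function('q')(X, G) = Add(Add(X, G), 208) = Add(Add(G, X), 208) = Add(208, G, X))
Mul(Add(265372, Mul(-1, -450249)), Pow(Add(Function('q')(-62, -591), 441465), -1)) = Mul(Add(265372, Mul(-1, -450249)), Pow(Add(Add(208, -591, -62), 441465), -1)) = Mul(Add(265372, 450249), Pow(Add(-445, 441465), -1)) = Mul(715621, Pow(441020, -1)) = Mul(715621, Rational(1, 441020)) = Rational(715621, 441020)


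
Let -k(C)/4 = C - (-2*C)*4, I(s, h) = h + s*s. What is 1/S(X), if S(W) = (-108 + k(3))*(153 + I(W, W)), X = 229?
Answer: -1/11409768 ≈ -8.7644e-8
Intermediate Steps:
I(s, h) = h + s²
k(C) = -36*C (k(C) = -4*(C - (-2*C)*4) = -4*(C - (-8)*C) = -4*(C + 8*C) = -36*C)
S(W) = -33048 - 216*W - 216*W² (S(W) = (-108 - 36*3)*(153 + (W + W²)) = (-108 - 108)*(153 + W + W²) = -216*(153 + W + W²) = -33048 - 216*W - 216*W²)
1/S(X) = 1/(-33048 - 216*229 - 216*229²) = 1/(-33048 - 49464 - 216*52441) = 1/(-33048 - 49464 - 11327256) = 1/(-11409768) = -1/11409768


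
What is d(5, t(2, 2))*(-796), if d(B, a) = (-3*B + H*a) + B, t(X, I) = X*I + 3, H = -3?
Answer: 24676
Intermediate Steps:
t(X, I) = 3 + I*X (t(X, I) = I*X + 3 = 3 + I*X)
d(B, a) = -3*a - 2*B (d(B, a) = (-3*B - 3*a) + B = -3*a - 2*B)
d(5, t(2, 2))*(-796) = (-3*(3 + 2*2) - 2*5)*(-796) = (-3*(3 + 4) - 10)*(-796) = (-3*7 - 10)*(-796) = (-21 - 10)*(-796) = -31*(-796) = 24676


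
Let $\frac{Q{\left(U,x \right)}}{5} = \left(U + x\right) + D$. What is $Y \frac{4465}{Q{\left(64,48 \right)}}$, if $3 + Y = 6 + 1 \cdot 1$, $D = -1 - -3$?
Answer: $\frac{94}{3} \approx 31.333$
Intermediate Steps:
$D = 2$ ($D = -1 + 3 = 2$)
$Q{\left(U,x \right)} = 10 + 5 U + 5 x$ ($Q{\left(U,x \right)} = 5 \left(\left(U + x\right) + 2\right) = 5 \left(2 + U + x\right) = 10 + 5 U + 5 x$)
$Y = 4$ ($Y = -3 + \left(6 + 1 \cdot 1\right) = -3 + \left(6 + 1\right) = -3 + 7 = 4$)
$Y \frac{4465}{Q{\left(64,48 \right)}} = 4 \frac{4465}{10 + 5 \cdot 64 + 5 \cdot 48} = 4 \frac{4465}{10 + 320 + 240} = 4 \cdot \frac{4465}{570} = 4 \cdot 4465 \cdot \frac{1}{570} = 4 \cdot \frac{47}{6} = \frac{94}{3}$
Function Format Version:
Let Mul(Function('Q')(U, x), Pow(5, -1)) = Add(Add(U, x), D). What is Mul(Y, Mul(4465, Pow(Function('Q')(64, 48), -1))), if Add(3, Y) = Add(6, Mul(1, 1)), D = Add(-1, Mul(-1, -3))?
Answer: Rational(94, 3) ≈ 31.333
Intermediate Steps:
D = 2 (D = Add(-1, 3) = 2)
Function('Q')(U, x) = Add(10, Mul(5, U), Mul(5, x)) (Function('Q')(U, x) = Mul(5, Add(Add(U, x), 2)) = Mul(5, Add(2, U, x)) = Add(10, Mul(5, U), Mul(5, x)))
Y = 4 (Y = Add(-3, Add(6, Mul(1, 1))) = Add(-3, Add(6, 1)) = Add(-3, 7) = 4)
Mul(Y, Mul(4465, Pow(Function('Q')(64, 48), -1))) = Mul(4, Mul(4465, Pow(Add(10, Mul(5, 64), Mul(5, 48)), -1))) = Mul(4, Mul(4465, Pow(Add(10, 320, 240), -1))) = Mul(4, Mul(4465, Pow(570, -1))) = Mul(4, Mul(4465, Rational(1, 570))) = Mul(4, Rational(47, 6)) = Rational(94, 3)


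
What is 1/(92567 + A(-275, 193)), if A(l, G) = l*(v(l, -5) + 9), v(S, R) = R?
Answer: 1/91467 ≈ 1.0933e-5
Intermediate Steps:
A(l, G) = 4*l (A(l, G) = l*(-5 + 9) = l*4 = 4*l)
1/(92567 + A(-275, 193)) = 1/(92567 + 4*(-275)) = 1/(92567 - 1100) = 1/91467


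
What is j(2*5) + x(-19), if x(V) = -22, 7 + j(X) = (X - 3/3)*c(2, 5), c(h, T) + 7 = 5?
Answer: -47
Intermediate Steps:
c(h, T) = -2 (c(h, T) = -7 + 5 = -2)
j(X) = -5 - 2*X (j(X) = -7 + (X - 3/3)*(-2) = -7 + (X - 3*⅓)*(-2) = -7 + (X - 1)*(-2) = -7 + (-1 + X)*(-2) = -7 + (2 - 2*X) = -5 - 2*X)
j(2*5) + x(-19) = (-5 - 4*5) - 22 = (-5 - 2*10) - 22 = (-5 - 20) - 22 = -25 - 22 = -47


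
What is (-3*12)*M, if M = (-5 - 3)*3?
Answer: 864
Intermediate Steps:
M = -24 (M = -8*3 = -24)
(-3*12)*M = -3*12*(-24) = -36*(-24) = 864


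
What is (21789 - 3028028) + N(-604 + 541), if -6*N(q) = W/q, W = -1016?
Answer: -568179679/189 ≈ -3.0062e+6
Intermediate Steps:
N(q) = 508/(3*q) (N(q) = -(-508)/(3*q) = 508/(3*q))
(21789 - 3028028) + N(-604 + 541) = (21789 - 3028028) + 508/(3*(-604 + 541)) = -3006239 + (508/3)/(-63) = -3006239 + (508/3)*(-1/63) = -3006239 - 508/189 = -568179679/189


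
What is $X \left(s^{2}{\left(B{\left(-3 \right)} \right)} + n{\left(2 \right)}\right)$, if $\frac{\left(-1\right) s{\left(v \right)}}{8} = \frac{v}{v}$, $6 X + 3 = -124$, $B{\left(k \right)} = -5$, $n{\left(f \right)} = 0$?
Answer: $- \frac{4064}{3} \approx -1354.7$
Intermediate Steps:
$X = - \frac{127}{6}$ ($X = - \frac{1}{2} + \frac{1}{6} \left(-124\right) = - \frac{1}{2} - \frac{62}{3} = - \frac{127}{6} \approx -21.167$)
$s{\left(v \right)} = -8$ ($s{\left(v \right)} = - 8 \frac{v}{v} = \left(-8\right) 1 = -8$)
$X \left(s^{2}{\left(B{\left(-3 \right)} \right)} + n{\left(2 \right)}\right) = - \frac{127 \left(\left(-8\right)^{2} + 0\right)}{6} = - \frac{127 \left(64 + 0\right)}{6} = \left(- \frac{127}{6}\right) 64 = - \frac{4064}{3}$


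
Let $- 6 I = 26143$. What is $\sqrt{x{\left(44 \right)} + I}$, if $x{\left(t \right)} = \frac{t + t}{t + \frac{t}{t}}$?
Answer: $\frac{i \sqrt{3919690}}{30} \approx 65.994 i$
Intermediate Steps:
$x{\left(t \right)} = \frac{2 t}{1 + t}$ ($x{\left(t \right)} = \frac{2 t}{t + 1} = \frac{2 t}{1 + t}$)
$I = - \frac{26143}{6}$ ($I = \left(- \frac{1}{6}\right) 26143 = - \frac{26143}{6} \approx -4357.2$)
$\sqrt{x{\left(44 \right)} + I} = \sqrt{2 \cdot 44 \frac{1}{1 + 44} - \frac{26143}{6}} = \sqrt{2 \cdot 44 \cdot \frac{1}{45} - \frac{26143}{6}} = \sqrt{\frac{88}{45} - \frac{26143}{6}} = \sqrt{- \frac{391969}{90}} = \frac{i \sqrt{3919690}}{30}$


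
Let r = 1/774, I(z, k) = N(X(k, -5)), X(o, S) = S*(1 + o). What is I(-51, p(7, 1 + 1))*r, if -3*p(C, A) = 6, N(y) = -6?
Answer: -1/129 ≈ -0.0077519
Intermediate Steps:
p(C, A) = -2 (p(C, A) = -1/3*6 = -2)
I(z, k) = -6
r = 1/774 ≈ 0.0012920
I(-51, p(7, 1 + 1))*r = -6*1/774 = -1/129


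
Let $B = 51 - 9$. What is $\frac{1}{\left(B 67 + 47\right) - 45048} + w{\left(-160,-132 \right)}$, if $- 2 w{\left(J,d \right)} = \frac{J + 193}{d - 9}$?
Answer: $\frac{463963}{3965578} \approx 0.117$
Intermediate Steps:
$B = 42$
$w{\left(J,d \right)} = - \frac{193 + J}{2 \left(-9 + d\right)}$ ($w{\left(J,d \right)} = - \frac{\left(J + 193\right) \frac{1}{d - 9}}{2} = - \frac{\left(193 + J\right) \frac{1}{-9 + d}}{2} = - \frac{\frac{1}{-9 + d} \left(193 + J\right)}{2} = - \frac{193 + J}{2 \left(-9 + d\right)}$)
$\frac{1}{\left(B 67 + 47\right) - 45048} + w{\left(-160,-132 \right)} = \frac{1}{\left(42 \cdot 67 + 47\right) - 45048} + \frac{-193 - -160}{2 \left(-9 - 132\right)} = \frac{1}{\left(2814 + 47\right) - 45048} + \frac{-193 + 160}{2 \left(-141\right)} = \frac{1}{2861 - 45048} + \frac{1}{2} \left(- \frac{1}{141}\right) \left(-33\right) = \frac{1}{-42187} + \frac{11}{94} = - \frac{1}{42187} + \frac{11}{94} = \frac{463963}{3965578}$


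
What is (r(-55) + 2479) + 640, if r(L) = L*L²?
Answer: -163256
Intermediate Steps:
r(L) = L³
(r(-55) + 2479) + 640 = ((-55)³ + 2479) + 640 = (-166375 + 2479) + 640 = -163896 + 640 = -163256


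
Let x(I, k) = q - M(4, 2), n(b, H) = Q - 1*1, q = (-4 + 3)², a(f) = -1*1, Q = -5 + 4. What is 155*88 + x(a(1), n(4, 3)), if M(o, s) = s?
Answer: 13639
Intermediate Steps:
Q = -1
a(f) = -1
q = 1 (q = (-1)² = 1)
n(b, H) = -2 (n(b, H) = -1 - 1*1 = -1 - 1 = -2)
x(I, k) = -1 (x(I, k) = 1 - 1*2 = 1 - 2 = -1)
155*88 + x(a(1), n(4, 3)) = 155*88 - 1 = 13640 - 1 = 13639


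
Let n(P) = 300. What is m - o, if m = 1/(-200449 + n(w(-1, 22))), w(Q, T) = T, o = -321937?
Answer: 64435368612/200149 ≈ 3.2194e+5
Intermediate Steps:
m = -1/200149 (m = 1/(-200449 + 300) = 1/(-200149) = -1/200149 ≈ -4.9963e-6)
m - o = -1/200149 - 1*(-321937) = -1/200149 + 321937 = 64435368612/200149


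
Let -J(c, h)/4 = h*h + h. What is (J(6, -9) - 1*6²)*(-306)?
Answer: 99144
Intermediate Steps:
J(c, h) = -4*h - 4*h² (J(c, h) = -4*(h*h + h) = -4*(h² + h) = -4*(h + h²) = -4*h - 4*h²)
(J(6, -9) - 1*6²)*(-306) = (-4*(-9)*(1 - 9) - 1*6²)*(-306) = (-4*(-9)*(-8) - 1*36)*(-306) = (-288 - 36)*(-306) = -324*(-306) = 99144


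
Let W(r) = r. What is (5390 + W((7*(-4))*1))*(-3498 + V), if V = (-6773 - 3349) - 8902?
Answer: -120762964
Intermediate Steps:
V = -19024 (V = -10122 - 8902 = -19024)
(5390 + W((7*(-4))*1))*(-3498 + V) = (5390 + (7*(-4))*1)*(-3498 - 19024) = (5390 - 28*1)*(-22522) = (5390 - 28)*(-22522) = 5362*(-22522) = -120762964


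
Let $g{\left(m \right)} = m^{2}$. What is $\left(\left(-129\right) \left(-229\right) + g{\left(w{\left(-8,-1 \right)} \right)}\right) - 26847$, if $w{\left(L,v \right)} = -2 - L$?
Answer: $2730$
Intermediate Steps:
$\left(\left(-129\right) \left(-229\right) + g{\left(w{\left(-8,-1 \right)} \right)}\right) - 26847 = \left(\left(-129\right) \left(-229\right) + \left(-2 - -8\right)^{2}\right) - 26847 = \left(29541 + \left(-2 + 8\right)^{2}\right) - 26847 = \left(29541 + 6^{2}\right) - 26847 = \left(29541 + 36\right) - 26847 = 29577 - 26847 = 2730$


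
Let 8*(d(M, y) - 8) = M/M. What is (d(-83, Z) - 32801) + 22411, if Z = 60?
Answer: -83055/8 ≈ -10382.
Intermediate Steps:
d(M, y) = 65/8 (d(M, y) = 8 + (M/M)/8 = 8 + (1/8)*1 = 8 + 1/8 = 65/8)
(d(-83, Z) - 32801) + 22411 = (65/8 - 32801) + 22411 = -262343/8 + 22411 = -83055/8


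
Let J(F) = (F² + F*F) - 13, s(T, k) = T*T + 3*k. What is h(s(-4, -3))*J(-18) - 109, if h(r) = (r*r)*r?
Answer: 217696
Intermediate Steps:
s(T, k) = T² + 3*k
h(r) = r³ (h(r) = r²*r = r³)
J(F) = -13 + 2*F² (J(F) = (F² + F²) - 13 = 2*F² - 13 = -13 + 2*F²)
h(s(-4, -3))*J(-18) - 109 = ((-4)² + 3*(-3))³*(-13 + 2*(-18)²) - 109 = (16 - 9)³*(-13 + 2*324) - 109 = 7³*(-13 + 648) - 109 = 343*635 - 109 = 217805 - 109 = 217696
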